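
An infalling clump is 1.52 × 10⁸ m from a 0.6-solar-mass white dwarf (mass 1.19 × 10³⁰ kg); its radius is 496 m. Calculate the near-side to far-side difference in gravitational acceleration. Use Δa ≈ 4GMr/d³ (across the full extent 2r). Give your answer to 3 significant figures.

a_tidal = 4GMr/d³
        = 4 × (6.674 × 10⁻¹¹) × (1.19 × 10³⁰) × (496) / (1.52 × 10⁸)³
        = 4.49 × 10⁻² m/s²

4.49 × 10⁻² m/s²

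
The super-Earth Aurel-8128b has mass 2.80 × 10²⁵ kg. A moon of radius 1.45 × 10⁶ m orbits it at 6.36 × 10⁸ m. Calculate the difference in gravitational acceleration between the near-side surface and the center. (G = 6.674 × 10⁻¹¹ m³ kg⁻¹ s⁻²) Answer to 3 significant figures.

2.11 × 10⁻⁵ m/s²

a_tidal = 2GMr/d³
        = 2 × (6.674 × 10⁻¹¹) × (2.80 × 10²⁵) × (1.45 × 10⁶) / (6.36 × 10⁸)³
        = 2.11 × 10⁻⁵ m/s²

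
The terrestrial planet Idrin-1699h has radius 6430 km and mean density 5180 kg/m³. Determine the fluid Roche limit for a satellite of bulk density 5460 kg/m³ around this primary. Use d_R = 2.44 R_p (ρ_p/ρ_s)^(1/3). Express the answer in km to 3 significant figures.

15400 km

d_R = 2.44 × 6430 km × (5180/5460)^(1/3)
    = 15400 km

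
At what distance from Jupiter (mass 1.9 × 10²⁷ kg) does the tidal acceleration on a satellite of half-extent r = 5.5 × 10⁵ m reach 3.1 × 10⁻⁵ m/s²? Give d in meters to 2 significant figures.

2GMr/d³ = a_tidal  ⇒  d = (2GMr / a_tidal)^(1/3)
d = (2 × 6.674×10⁻¹¹ × (1.9 × 10²⁷) × (5.5 × 10⁵) / (3.1 × 10⁻⁵))^(1/3)
  = 1.7 × 10⁹ m

1.7 × 10⁹ m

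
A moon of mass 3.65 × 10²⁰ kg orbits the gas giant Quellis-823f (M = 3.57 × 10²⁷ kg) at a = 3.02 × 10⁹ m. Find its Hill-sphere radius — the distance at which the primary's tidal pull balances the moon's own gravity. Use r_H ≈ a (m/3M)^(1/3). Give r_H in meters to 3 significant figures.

9.79 × 10⁶ m

r_H ≈ a (m/3M)^(1/3)
    = (3.02 × 10⁹) × (3.65 × 10²⁰ / (3 × 3.57 × 10²⁷))^(1/3)
    = 9.79 × 10⁶ m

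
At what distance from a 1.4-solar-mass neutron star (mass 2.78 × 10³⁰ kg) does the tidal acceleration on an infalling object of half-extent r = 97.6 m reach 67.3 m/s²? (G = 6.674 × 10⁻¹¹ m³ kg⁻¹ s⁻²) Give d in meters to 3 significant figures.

8.13 × 10⁶ m

2GMr/d³ = a_tidal  ⇒  d = (2GMr / a_tidal)^(1/3)
d = (2 × 6.674×10⁻¹¹ × (2.78 × 10³⁰) × (97.6) / (67.3))^(1/3)
  = 8.13 × 10⁶ m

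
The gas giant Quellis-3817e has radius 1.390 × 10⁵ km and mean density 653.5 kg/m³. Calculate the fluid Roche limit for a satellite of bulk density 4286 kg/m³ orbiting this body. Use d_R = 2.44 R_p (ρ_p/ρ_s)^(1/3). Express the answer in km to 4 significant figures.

1.812 × 10⁵ km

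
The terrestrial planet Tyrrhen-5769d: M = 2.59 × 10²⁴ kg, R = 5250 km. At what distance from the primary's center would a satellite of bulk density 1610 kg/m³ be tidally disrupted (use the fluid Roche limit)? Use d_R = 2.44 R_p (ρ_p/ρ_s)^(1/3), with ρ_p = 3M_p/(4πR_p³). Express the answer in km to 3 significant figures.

ρ_p = 3M_p/(4πR_p³) = 3 × (2.59 × 10²⁴) / (4π × (5.25 × 10⁶ m)³) = 4270 kg/m³
d_R = 2.44 × 5250 km × (4270/1610)^(1/3)
    = 17700 km

17700 km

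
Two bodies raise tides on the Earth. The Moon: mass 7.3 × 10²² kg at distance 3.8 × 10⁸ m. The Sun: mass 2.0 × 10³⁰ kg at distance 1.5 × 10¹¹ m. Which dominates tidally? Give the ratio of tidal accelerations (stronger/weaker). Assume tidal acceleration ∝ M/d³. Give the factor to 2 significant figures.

Compare M/d³ for the two perturbers:
The Moon: (7.3 × 10²²) / (3.8 × 10⁸)³ = 1.330 × 10⁻³
The Sun: (2.0 × 10³⁰) / (1.5 × 10¹¹)³ = 5.926 × 10⁻⁴
Ratio (larger/smaller) = 2.2

The Moon, by a factor of ≈ 2.2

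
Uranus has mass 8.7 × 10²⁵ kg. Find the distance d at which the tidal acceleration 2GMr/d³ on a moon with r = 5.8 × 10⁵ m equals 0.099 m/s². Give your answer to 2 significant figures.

4.1 × 10⁷ m

2GMr/d³ = a_tidal  ⇒  d = (2GMr / a_tidal)^(1/3)
d = (2 × 6.674×10⁻¹¹ × (8.7 × 10²⁵) × (5.8 × 10⁵) / (0.099))^(1/3)
  = 4.1 × 10⁷ m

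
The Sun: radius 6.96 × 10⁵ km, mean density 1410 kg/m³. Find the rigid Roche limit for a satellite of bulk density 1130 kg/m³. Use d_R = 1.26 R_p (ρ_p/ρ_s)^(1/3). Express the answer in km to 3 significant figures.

d_R = 1.26 × 6.96 × 10⁵ km × (1410/1130)^(1/3)
    = 9.44 × 10⁵ km

9.44 × 10⁵ km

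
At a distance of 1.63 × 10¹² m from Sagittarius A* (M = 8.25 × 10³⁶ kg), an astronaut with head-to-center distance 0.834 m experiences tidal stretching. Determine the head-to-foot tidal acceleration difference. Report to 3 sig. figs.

a_tidal = 4GMr/d³
        = 4 × (6.674 × 10⁻¹¹) × (8.25 × 10³⁶) × (0.834) / (1.63 × 10¹²)³
        = 4.24 × 10⁻¹⁰ m/s²

4.24 × 10⁻¹⁰ m/s²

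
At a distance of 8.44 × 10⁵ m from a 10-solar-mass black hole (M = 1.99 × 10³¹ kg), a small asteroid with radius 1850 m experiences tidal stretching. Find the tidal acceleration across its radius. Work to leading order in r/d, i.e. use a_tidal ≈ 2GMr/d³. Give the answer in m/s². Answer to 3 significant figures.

8.17 × 10⁶ m/s²

Δa = 2GMr/d³
   = 2 × (6.674 × 10⁻¹¹) × (1.99 × 10³¹) × (1850) / (8.44 × 10⁵)³
   = 8.17 × 10⁶ m/s²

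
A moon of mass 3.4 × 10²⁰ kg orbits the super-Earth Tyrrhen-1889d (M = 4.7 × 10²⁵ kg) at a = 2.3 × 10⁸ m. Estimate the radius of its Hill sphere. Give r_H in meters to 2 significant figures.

3.1 × 10⁶ m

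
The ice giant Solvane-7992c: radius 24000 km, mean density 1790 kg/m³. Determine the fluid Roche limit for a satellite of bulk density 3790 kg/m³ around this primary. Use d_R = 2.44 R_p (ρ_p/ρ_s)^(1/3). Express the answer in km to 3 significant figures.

d_R = 2.44 × 24000 km × (1790/3790)^(1/3)
    = 45600 km

45600 km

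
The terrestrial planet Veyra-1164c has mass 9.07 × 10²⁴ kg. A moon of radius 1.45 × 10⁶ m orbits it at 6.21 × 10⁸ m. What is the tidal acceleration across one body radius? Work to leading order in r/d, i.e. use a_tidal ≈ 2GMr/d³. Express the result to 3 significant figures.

7.33 × 10⁻⁶ m/s²

a_tidal = 2GMr/d³
        = 2 × (6.674 × 10⁻¹¹) × (9.07 × 10²⁴) × (1.45 × 10⁶) / (6.21 × 10⁸)³
        = 7.33 × 10⁻⁶ m/s²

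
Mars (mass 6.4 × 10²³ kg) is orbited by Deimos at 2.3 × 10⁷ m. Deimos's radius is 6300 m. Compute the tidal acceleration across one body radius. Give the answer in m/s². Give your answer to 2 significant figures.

4.4 × 10⁻⁵ m/s²

Differencing GM/(d−r)² and GM/d² to first order in r/d gives 2GMr/d³.
Δa = 2GMr/d³
   = 2 × (6.674 × 10⁻¹¹) × (6.4 × 10²³) × (6300) / (2.3 × 10⁷)³
   = 4.4 × 10⁻⁵ m/s²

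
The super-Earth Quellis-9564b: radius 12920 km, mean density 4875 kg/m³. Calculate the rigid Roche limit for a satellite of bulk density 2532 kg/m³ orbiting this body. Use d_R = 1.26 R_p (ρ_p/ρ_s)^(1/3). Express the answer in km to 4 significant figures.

d_R = 1.26 × 12920 km × (4875/2532)^(1/3)
    = 20250 km

20250 km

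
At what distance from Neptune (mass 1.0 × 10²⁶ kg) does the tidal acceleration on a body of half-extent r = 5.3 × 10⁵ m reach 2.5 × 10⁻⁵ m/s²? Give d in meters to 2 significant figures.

6.6 × 10⁸ m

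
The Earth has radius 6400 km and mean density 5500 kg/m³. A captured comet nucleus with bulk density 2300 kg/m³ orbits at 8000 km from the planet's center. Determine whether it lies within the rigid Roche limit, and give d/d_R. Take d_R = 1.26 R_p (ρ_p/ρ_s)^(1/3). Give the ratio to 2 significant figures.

inside; d/d_R ≈ 0.74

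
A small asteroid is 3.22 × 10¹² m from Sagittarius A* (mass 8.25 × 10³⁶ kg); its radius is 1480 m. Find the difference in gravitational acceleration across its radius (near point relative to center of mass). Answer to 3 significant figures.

4.88 × 10⁻⁸ m/s²

a_tidal = 2GMr/d³
        = 2 × (6.674 × 10⁻¹¹) × (8.25 × 10³⁶) × (1480) / (3.22 × 10¹²)³
        = 4.88 × 10⁻⁸ m/s²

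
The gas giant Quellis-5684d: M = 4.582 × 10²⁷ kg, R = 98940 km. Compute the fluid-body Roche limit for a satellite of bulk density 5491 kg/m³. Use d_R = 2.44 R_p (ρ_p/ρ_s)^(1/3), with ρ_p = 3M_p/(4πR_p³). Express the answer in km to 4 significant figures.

1.425 × 10⁵ km

ρ_p = 3M_p/(4πR_p³) = 3 × (4.582 × 10²⁷) / (4π × (9.894 × 10⁷ m)³) = 1129 kg/m³
d_R = 2.44 × 98940 km × (1129/5491)^(1/3)
    = 1.425 × 10⁵ km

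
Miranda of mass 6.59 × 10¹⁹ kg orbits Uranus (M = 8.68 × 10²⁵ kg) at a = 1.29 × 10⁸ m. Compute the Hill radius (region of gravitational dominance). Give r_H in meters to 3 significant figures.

r_H ≈ a (m/3M)^(1/3)
    = (1.29 × 10⁸) × (6.59 × 10¹⁹ / (3 × 8.68 × 10²⁵))^(1/3)
    = 8.16 × 10⁵ m

8.16 × 10⁵ m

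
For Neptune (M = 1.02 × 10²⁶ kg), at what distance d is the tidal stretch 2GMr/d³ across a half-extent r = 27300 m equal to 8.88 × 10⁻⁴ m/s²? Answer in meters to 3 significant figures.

7.48 × 10⁷ m

2GMr/d³ = a_tidal  ⇒  d = (2GMr / a_tidal)^(1/3)
d = (2 × 6.674×10⁻¹¹ × (1.02 × 10²⁶) × (27300) / (8.88 × 10⁻⁴))^(1/3)
  = 7.48 × 10⁷ m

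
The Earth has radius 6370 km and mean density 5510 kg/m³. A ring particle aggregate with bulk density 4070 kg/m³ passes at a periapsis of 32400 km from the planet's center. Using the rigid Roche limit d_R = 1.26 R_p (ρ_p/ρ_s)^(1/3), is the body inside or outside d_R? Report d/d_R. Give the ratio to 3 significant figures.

d_R = 1.26 × (6370 km) × (5510/4070)^(1/3) = 8879 km
d/d_R = (32400) / (8879) = 3.65
Since d/d_R > 1, the body is outside the Roche limit.

outside; d/d_R ≈ 3.65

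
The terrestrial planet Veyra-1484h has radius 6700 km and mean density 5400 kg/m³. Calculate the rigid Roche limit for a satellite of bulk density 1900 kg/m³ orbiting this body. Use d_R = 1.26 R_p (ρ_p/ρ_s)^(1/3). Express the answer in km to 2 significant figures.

d_R = 1.26 × 6700 km × (5400/1900)^(1/3)
    = 12000 km

12000 km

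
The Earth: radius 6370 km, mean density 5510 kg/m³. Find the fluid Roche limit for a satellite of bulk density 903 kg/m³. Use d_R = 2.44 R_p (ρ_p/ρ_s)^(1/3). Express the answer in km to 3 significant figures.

28400 km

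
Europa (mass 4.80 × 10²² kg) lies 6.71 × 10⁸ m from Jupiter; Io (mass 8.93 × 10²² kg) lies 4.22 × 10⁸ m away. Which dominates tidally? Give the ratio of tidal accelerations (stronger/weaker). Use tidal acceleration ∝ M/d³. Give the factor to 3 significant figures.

The tide-raising term goes as M/d³ (the gradient of a 1/d² field).
Europa: (4.80 × 10²²) / (6.71 × 10⁸)³ = 1.589 × 10⁻⁴
Io: (8.93 × 10²²) / (4.22 × 10⁸)³ = 1.188 × 10⁻³
Ratio (larger/smaller) = 7.48

Io, by a factor of ≈ 7.48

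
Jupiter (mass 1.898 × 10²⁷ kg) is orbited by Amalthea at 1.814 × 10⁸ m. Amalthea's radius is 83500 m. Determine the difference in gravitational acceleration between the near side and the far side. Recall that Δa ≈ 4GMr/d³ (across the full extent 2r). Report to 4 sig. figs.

7.088 × 10⁻³ m/s²

Δa = 4GMr/d³
   = 4 × (6.674 × 10⁻¹¹) × (1.898 × 10²⁷) × (83500) / (1.814 × 10⁸)³
   = 7.088 × 10⁻³ m/s²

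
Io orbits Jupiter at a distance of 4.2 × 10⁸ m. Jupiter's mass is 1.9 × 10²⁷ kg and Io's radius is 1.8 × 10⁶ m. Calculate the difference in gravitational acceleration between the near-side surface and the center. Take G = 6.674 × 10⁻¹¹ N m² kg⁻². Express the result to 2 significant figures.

Since r ≪ d, expand the inverse-square field across one radius to get the leading 2GMr/d³ term.
a_tidal = 2GMr/d³
        = 2 × (6.674 × 10⁻¹¹) × (1.9 × 10²⁷) × (1.8 × 10⁶) / (4.2 × 10⁸)³
        = 6.2 × 10⁻³ m/s²

6.2 × 10⁻³ m/s²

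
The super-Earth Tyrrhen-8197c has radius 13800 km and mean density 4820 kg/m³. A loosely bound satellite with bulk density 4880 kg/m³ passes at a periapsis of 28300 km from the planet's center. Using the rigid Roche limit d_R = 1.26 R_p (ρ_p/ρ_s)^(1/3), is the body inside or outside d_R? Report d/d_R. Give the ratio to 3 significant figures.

outside; d/d_R ≈ 1.63

d_R = 1.26 × (13800 km) × (4820/4880)^(1/3) = 17320 km
d/d_R = (28300) / (17320) = 1.63
Since d/d_R > 1, the body is outside the Roche limit.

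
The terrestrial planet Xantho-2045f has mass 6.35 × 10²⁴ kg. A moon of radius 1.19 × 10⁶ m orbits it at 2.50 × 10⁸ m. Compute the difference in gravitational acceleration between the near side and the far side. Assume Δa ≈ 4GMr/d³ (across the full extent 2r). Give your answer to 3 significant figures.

Δg = 4GMr/d³
   = 4 × (6.674 × 10⁻¹¹) × (6.35 × 10²⁴) × (1.19 × 10⁶) / (2.50 × 10⁸)³
   = 1.29 × 10⁻⁴ m/s²

1.29 × 10⁻⁴ m/s²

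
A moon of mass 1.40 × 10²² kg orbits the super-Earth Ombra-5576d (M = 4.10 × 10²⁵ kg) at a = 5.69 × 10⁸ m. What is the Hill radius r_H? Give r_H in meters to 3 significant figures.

2.76 × 10⁷ m

r_H ≈ a (m/3M)^(1/3)
    = (5.69 × 10⁸) × (1.40 × 10²² / (3 × 4.10 × 10²⁵))^(1/3)
    = 2.76 × 10⁷ m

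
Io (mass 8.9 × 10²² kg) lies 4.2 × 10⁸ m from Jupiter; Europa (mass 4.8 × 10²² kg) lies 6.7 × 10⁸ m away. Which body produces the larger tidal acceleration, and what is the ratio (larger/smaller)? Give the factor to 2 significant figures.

Compare M/d³ for the two perturbers:
Io: (8.9 × 10²²) / (4.2 × 10⁸)³ = 1.201 × 10⁻³
Europa: (4.8 × 10²²) / (6.7 × 10⁸)³ = 1.596 × 10⁻⁴
Ratio (larger/smaller) = 7.5

Io, by a factor of ≈ 7.5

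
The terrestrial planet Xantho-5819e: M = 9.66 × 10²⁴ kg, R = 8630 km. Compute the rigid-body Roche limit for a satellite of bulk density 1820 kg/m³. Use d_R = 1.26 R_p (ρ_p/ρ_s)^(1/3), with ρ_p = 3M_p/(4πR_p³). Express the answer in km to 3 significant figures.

13600 km

ρ_p = 3M_p/(4πR_p³) = 3 × (9.66 × 10²⁴) / (4π × (8.63 × 10⁶ m)³) = 3590 kg/m³
d_R = 1.26 × 8630 km × (3590/1820)^(1/3)
    = 13600 km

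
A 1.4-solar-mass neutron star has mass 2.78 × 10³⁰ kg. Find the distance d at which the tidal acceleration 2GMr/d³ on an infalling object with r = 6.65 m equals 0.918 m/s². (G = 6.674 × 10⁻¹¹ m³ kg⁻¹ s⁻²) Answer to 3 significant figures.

1.39 × 10⁷ m

2GMr/d³ = a_tidal  ⇒  d = (2GMr / a_tidal)^(1/3)
d = (2 × 6.674×10⁻¹¹ × (2.78 × 10³⁰) × (6.65) / (0.918))^(1/3)
  = 1.39 × 10⁷ m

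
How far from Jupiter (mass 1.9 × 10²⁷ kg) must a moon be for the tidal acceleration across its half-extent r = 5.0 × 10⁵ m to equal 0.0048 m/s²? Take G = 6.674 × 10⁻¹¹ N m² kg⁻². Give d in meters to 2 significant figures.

3.0 × 10⁸ m

2GMr/d³ = a_tidal  ⇒  d = (2GMr / a_tidal)^(1/3)
d = (2 × 6.674×10⁻¹¹ × (1.9 × 10²⁷) × (5.0 × 10⁵) / (0.0048))^(1/3)
  = 3.0 × 10⁸ m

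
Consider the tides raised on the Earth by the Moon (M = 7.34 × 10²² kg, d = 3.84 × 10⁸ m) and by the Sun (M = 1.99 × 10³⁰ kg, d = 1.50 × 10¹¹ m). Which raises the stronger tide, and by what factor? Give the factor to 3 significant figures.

Compare M/d³ for the two perturbers:
The Moon: (7.34 × 10²²) / (3.84 × 10⁸)³ = 1.296 × 10⁻³
The Sun: (1.99 × 10³⁰) / (1.50 × 10¹¹)³ = 5.896 × 10⁻⁴
Ratio (larger/smaller) = 2.20

The Moon, by a factor of ≈ 2.20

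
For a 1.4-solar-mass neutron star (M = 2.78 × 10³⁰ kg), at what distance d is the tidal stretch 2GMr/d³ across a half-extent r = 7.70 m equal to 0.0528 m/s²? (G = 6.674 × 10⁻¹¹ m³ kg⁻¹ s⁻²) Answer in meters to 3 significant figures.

2GMr/d³ = a_tidal  ⇒  d = (2GMr / a_tidal)^(1/3)
d = (2 × 6.674×10⁻¹¹ × (2.78 × 10³⁰) × (7.70) / (0.0528))^(1/3)
  = 3.78 × 10⁷ m

3.78 × 10⁷ m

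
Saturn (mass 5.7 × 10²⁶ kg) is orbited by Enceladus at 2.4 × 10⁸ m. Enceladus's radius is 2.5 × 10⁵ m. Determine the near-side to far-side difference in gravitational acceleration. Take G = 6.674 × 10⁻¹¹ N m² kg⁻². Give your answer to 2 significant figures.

a_tidal = 4GMr/d³
        = 4 × (6.674 × 10⁻¹¹) × (5.7 × 10²⁶) × (2.5 × 10⁵) / (2.4 × 10⁸)³
        = 2.8 × 10⁻³ m/s²

2.8 × 10⁻³ m/s²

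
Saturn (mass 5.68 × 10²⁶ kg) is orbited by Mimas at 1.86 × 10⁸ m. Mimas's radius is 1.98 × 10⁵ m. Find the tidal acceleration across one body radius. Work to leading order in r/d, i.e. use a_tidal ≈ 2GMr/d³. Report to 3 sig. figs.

2.33 × 10⁻³ m/s²

Δg = 2GMr/d³
   = 2 × (6.674 × 10⁻¹¹) × (5.68 × 10²⁶) × (1.98 × 10⁵) / (1.86 × 10⁸)³
   = 2.33 × 10⁻³ m/s²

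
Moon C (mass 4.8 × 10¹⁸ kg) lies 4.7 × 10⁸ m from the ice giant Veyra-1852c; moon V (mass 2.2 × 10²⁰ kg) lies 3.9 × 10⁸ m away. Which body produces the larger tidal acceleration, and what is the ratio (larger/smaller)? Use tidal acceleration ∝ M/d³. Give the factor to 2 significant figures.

The tide-raising term goes as M/d³ (the gradient of a 1/d² field).
Moon C: (4.8 × 10¹⁸) / (4.7 × 10⁸)³ = 4.623 × 10⁻⁸
Moon V: (2.2 × 10²⁰) / (3.9 × 10⁸)³ = 3.709 × 10⁻⁶
Ratio (larger/smaller) = 80

Moon V, by a factor of ≈ 80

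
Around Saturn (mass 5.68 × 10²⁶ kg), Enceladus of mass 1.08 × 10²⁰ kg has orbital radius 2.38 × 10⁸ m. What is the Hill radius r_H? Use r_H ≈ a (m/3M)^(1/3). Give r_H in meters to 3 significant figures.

9.49 × 10⁵ m

r_H ≈ a (m/3M)^(1/3)
    = (2.38 × 10⁸) × (1.08 × 10²⁰ / (3 × 5.68 × 10²⁶))^(1/3)
    = 9.49 × 10⁵ m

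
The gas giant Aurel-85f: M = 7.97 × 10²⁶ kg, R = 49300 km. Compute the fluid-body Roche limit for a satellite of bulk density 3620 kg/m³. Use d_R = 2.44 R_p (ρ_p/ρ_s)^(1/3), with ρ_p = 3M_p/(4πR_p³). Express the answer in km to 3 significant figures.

ρ_p = 3M_p/(4πR_p³) = 3 × (7.97 × 10²⁶) / (4π × (4.93 × 10⁷ m)³) = 1590 kg/m³
d_R = 2.44 × 49300 km × (1590/3620)^(1/3)
    = 91400 km

91400 km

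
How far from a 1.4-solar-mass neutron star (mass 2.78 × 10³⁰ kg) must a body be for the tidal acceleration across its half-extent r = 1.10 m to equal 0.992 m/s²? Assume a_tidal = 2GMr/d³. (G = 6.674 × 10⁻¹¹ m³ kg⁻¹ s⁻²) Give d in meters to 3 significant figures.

2GMr/d³ = a_tidal  ⇒  d = (2GMr / a_tidal)^(1/3)
d = (2 × 6.674×10⁻¹¹ × (2.78 × 10³⁰) × (1.10) / (0.992))^(1/3)
  = 7.44 × 10⁶ m

7.44 × 10⁶ m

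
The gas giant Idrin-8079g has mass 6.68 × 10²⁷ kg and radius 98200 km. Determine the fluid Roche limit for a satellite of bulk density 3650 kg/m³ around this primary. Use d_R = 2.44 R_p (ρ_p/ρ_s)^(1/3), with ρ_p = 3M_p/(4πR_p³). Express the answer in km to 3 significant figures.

1.85 × 10⁵ km

ρ_p = 3M_p/(4πR_p³) = 3 × (6.68 × 10²⁷) / (4π × (9.82 × 10⁷ m)³) = 1680 kg/m³
d_R = 2.44 × 98200 km × (1680/3650)^(1/3)
    = 1.85 × 10⁵ km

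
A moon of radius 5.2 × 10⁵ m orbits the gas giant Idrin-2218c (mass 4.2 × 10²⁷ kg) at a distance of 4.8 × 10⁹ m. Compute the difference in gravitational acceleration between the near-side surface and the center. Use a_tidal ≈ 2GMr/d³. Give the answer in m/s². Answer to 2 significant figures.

2.6 × 10⁻⁶ m/s²

Differencing GM/(d−r)² and GM/d² to first order in r/d gives 2GMr/d³.
Δa = 2GMr/d³
   = 2 × (6.674 × 10⁻¹¹) × (4.2 × 10²⁷) × (5.2 × 10⁵) / (4.8 × 10⁹)³
   = 2.6 × 10⁻⁶ m/s²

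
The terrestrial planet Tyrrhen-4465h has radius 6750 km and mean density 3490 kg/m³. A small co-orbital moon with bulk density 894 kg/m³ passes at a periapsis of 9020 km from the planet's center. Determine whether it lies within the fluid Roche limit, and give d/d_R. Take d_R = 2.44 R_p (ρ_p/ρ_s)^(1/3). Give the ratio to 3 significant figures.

d_R = 2.44 × (6750 km) × (3490/894)^(1/3) = 25930 km
d/d_R = (9020) / (25930) = 0.348
Since d/d_R < 1, the body is inside the Roche limit.

inside; d/d_R ≈ 0.348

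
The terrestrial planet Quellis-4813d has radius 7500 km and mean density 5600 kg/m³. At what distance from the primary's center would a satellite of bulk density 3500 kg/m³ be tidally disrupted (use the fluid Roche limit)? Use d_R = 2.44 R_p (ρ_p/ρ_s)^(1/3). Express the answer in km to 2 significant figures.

d_R = 2.44 × 7500 km × (5600/3500)^(1/3)
    = 21000 km

21000 km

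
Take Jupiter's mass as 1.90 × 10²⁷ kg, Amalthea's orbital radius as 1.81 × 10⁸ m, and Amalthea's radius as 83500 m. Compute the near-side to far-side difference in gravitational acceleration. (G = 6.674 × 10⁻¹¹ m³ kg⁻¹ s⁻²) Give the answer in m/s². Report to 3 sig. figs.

7.14 × 10⁻³ m/s²

a_tidal = 4GMr/d³
        = 4 × (6.674 × 10⁻¹¹) × (1.90 × 10²⁷) × (83500) / (1.81 × 10⁸)³
        = 7.14 × 10⁻³ m/s²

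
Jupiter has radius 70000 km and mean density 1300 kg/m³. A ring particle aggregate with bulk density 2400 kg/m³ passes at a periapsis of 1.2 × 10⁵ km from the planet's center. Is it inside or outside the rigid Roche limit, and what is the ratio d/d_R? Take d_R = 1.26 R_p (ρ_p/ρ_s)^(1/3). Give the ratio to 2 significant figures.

d_R = 1.26 × (70000 km) × (1300/2400)^(1/3) = 71900 km
d/d_R = (1.2 × 10⁵) / (71900) = 1.7
Since d/d_R > 1, the body is outside the Roche limit.

outside; d/d_R ≈ 1.7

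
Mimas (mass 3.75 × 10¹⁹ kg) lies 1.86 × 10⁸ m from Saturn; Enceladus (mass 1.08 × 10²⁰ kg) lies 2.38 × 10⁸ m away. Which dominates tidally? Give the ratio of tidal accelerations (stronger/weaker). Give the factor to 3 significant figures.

Enceladus, by a factor of ≈ 1.37

Tidal stretch scales as M/d³; compute that for each body.
Mimas: (3.75 × 10¹⁹) / (1.86 × 10⁸)³ = 5.828 × 10⁻⁶
Enceladus: (1.08 × 10²⁰) / (2.38 × 10⁸)³ = 8.011 × 10⁻⁶
Ratio (larger/smaller) = 1.37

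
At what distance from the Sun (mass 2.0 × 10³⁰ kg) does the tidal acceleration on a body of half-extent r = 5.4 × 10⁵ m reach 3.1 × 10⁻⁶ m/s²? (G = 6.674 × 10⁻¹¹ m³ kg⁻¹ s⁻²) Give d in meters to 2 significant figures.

3.6 × 10¹⁰ m

2GMr/d³ = a_tidal  ⇒  d = (2GMr / a_tidal)^(1/3)
d = (2 × 6.674×10⁻¹¹ × (2.0 × 10³⁰) × (5.4 × 10⁵) / (3.1 × 10⁻⁶))^(1/3)
  = 3.6 × 10¹⁰ m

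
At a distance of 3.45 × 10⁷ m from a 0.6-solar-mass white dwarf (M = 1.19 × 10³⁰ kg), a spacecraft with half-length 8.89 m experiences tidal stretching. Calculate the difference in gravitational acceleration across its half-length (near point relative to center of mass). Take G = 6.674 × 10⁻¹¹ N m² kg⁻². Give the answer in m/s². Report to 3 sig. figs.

3.44 × 10⁻² m/s²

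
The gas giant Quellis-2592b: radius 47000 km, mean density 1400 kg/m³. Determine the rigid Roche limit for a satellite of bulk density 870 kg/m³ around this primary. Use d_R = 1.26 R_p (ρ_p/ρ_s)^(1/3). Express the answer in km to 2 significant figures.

d_R = 1.26 × 47000 km × (1400/870)^(1/3)
    = 69000 km

69000 km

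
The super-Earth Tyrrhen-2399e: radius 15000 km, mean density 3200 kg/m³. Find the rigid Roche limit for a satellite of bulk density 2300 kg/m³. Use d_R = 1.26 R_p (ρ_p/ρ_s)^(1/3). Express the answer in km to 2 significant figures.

d_R = 1.26 × 15000 km × (3200/2300)^(1/3)
    = 21000 km

21000 km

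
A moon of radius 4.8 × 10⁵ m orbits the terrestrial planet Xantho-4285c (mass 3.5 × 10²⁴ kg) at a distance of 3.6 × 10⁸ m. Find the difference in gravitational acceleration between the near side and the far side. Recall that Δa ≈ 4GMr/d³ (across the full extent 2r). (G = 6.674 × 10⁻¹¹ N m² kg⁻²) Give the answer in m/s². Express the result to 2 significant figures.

9.6 × 10⁻⁶ m/s²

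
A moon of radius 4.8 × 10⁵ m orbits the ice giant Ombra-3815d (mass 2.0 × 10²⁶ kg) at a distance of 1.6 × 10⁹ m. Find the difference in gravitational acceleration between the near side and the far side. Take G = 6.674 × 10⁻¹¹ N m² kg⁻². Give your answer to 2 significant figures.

Δg = 4GMr/d³
   = 4 × (6.674 × 10⁻¹¹) × (2.0 × 10²⁶) × (4.8 × 10⁵) / (1.6 × 10⁹)³
   = 6.3 × 10⁻⁶ m/s²

6.3 × 10⁻⁶ m/s²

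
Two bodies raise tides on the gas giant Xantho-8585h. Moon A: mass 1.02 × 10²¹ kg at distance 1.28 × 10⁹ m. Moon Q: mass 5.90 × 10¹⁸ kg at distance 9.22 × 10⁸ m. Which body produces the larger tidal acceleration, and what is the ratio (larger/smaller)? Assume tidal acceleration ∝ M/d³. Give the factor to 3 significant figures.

Moon A, by a factor of ≈ 64.6

Tidal stretch scales as M/d³; compute that for each body.
Moon A: (1.02 × 10²¹) / (1.28 × 10⁹)³ = 4.864 × 10⁻⁷
Moon Q: (5.90 × 10¹⁸) / (9.22 × 10⁸)³ = 7.528 × 10⁻⁹
Ratio (larger/smaller) = 64.6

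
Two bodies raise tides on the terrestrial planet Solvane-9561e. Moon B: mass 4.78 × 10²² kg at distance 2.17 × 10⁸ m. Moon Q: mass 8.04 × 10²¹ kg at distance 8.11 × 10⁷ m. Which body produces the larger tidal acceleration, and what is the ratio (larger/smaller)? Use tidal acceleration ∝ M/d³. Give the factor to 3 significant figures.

The tide-raising term goes as M/d³ (the gradient of a 1/d² field).
Moon B: (4.78 × 10²²) / (2.17 × 10⁸)³ = 4.678 × 10⁻³
Moon Q: (8.04 × 10²¹) / (8.11 × 10⁷)³ = 1.507 × 10⁻²
Ratio (larger/smaller) = 3.22

Moon Q, by a factor of ≈ 3.22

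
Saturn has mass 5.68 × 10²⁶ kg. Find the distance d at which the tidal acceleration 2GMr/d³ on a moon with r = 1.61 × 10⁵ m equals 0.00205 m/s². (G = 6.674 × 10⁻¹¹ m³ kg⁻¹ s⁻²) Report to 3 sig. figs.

1.81 × 10⁸ m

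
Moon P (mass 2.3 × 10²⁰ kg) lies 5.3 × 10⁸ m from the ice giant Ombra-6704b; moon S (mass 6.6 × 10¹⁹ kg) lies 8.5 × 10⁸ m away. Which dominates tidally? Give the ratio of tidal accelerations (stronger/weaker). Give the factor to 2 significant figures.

Tidal acceleration ∝ M/d³, so compare M/d³ for each.
Moon P: (2.3 × 10²⁰) / (5.3 × 10⁸)³ = 1.545 × 10⁻⁶
Moon S: (6.6 × 10¹⁹) / (8.5 × 10⁸)³ = 1.075 × 10⁻⁷
Ratio (larger/smaller) = 14

Moon P, by a factor of ≈ 14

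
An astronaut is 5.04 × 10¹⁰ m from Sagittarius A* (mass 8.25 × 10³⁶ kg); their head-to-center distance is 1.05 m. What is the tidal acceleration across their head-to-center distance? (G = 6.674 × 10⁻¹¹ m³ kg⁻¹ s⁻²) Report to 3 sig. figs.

9.03 × 10⁻⁶ m/s²

Differencing GM/(d−r)² and GM/d² to first order in r/d gives 2GMr/d³.
a_tidal = 2GMr/d³
        = 2 × (6.674 × 10⁻¹¹) × (8.25 × 10³⁶) × (1.05) / (5.04 × 10¹⁰)³
        = 9.03 × 10⁻⁶ m/s²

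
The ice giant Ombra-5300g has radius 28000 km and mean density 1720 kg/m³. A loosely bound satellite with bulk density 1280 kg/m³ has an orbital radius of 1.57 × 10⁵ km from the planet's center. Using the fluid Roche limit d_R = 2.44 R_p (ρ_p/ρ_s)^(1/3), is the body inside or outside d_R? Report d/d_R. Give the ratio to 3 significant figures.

d_R = 2.44 × (28000 km) × (1720/1280)^(1/3) = 75390 km
d/d_R = (1.57 × 10⁵) / (75390) = 2.08
Since d/d_R > 1, the body is outside the Roche limit.

outside; d/d_R ≈ 2.08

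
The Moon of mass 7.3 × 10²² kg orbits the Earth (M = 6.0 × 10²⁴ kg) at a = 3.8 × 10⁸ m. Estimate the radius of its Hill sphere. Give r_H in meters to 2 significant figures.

6.1 × 10⁷ m

r_H ≈ a (m/3M)^(1/3)
    = (3.8 × 10⁸) × (7.3 × 10²² / (3 × 6.0 × 10²⁴))^(1/3)
    = 6.1 × 10⁷ m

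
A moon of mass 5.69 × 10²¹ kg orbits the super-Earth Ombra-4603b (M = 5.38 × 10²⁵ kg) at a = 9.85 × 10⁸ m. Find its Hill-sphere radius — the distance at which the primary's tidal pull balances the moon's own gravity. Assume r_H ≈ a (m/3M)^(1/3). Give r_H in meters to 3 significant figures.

3.23 × 10⁷ m

r_H ≈ a (m/3M)^(1/3)
    = (9.85 × 10⁸) × (5.69 × 10²¹ / (3 × 5.38 × 10²⁵))^(1/3)
    = 3.23 × 10⁷ m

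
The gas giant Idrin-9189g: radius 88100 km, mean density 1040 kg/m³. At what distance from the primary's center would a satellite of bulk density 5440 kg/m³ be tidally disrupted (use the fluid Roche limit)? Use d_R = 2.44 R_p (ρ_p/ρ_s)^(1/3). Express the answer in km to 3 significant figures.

1.24 × 10⁵ km

d_R = 2.44 × 88100 km × (1040/5440)^(1/3)
    = 1.24 × 10⁵ km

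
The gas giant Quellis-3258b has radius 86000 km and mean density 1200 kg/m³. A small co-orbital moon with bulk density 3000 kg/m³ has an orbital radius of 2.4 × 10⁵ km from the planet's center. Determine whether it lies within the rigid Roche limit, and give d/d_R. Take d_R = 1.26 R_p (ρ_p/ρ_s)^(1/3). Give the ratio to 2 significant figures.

outside; d/d_R ≈ 3.0

d_R = 1.26 × (86000 km) × (1200/3000)^(1/3) = 79840 km
d/d_R = (2.4 × 10⁵) / (79840) = 3.0
Since d/d_R > 1, the body is outside the Roche limit.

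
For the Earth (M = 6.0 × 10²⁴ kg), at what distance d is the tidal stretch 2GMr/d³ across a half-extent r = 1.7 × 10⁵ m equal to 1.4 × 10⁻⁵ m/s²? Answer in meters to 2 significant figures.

2GMr/d³ = a_tidal  ⇒  d = (2GMr / a_tidal)^(1/3)
d = (2 × 6.674×10⁻¹¹ × (6.0 × 10²⁴) × (1.7 × 10⁵) / (1.4 × 10⁻⁵))^(1/3)
  = 2.1 × 10⁸ m

2.1 × 10⁸ m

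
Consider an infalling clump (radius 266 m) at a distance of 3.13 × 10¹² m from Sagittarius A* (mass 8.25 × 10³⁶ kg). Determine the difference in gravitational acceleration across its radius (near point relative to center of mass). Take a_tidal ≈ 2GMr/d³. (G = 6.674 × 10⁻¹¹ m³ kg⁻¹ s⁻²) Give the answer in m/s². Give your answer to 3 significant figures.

Since r ≪ d, expand the inverse-square field across one radius to get the leading 2GMr/d³ term.
Δa = 2GMr/d³
   = 2 × (6.674 × 10⁻¹¹) × (8.25 × 10³⁶) × (266) / (3.13 × 10¹²)³
   = 9.55 × 10⁻⁹ m/s²

9.55 × 10⁻⁹ m/s²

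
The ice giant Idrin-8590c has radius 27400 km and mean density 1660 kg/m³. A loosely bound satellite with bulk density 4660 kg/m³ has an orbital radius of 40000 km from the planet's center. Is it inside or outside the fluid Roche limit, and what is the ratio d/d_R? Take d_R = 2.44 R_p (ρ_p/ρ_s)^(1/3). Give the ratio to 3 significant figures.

inside; d/d_R ≈ 0.844

d_R = 2.44 × (27400 km) × (1660/4660)^(1/3) = 47390 km
d/d_R = (40000) / (47390) = 0.844
Since d/d_R < 1, the body is inside the Roche limit.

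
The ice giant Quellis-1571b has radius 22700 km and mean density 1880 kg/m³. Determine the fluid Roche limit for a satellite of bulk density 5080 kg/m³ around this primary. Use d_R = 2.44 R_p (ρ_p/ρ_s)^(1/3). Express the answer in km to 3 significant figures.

d_R = 2.44 × 22700 km × (1880/5080)^(1/3)
    = 39800 km

39800 km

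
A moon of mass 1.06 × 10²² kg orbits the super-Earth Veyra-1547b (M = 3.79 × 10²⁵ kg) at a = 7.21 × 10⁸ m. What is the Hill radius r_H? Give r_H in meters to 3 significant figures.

r_H ≈ a (m/3M)^(1/3)
    = (7.21 × 10⁸) × (1.06 × 10²² / (3 × 3.79 × 10²⁵))^(1/3)
    = 3.27 × 10⁷ m

3.27 × 10⁷ m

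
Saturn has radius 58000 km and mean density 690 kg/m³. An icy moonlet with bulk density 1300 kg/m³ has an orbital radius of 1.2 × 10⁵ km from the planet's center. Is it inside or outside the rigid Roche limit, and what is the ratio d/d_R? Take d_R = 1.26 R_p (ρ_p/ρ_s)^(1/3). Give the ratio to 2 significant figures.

d_R = 1.26 × (58000 km) × (690/1300)^(1/3) = 59170 km
d/d_R = (1.2 × 10⁵) / (59170) = 2.0
Since d/d_R > 1, the body is outside the Roche limit.

outside; d/d_R ≈ 2.0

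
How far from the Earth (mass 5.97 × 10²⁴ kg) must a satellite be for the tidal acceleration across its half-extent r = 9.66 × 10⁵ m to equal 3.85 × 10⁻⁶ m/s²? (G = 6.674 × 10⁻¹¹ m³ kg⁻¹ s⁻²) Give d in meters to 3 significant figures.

5.85 × 10⁸ m

2GMr/d³ = a_tidal  ⇒  d = (2GMr / a_tidal)^(1/3)
d = (2 × 6.674×10⁻¹¹ × (5.97 × 10²⁴) × (9.66 × 10⁵) / (3.85 × 10⁻⁶))^(1/3)
  = 5.85 × 10⁸ m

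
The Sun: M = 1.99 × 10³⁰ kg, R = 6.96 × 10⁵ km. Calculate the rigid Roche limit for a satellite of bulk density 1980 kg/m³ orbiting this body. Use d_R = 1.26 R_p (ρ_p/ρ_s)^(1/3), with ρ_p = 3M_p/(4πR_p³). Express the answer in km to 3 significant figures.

ρ_p = 3M_p/(4πR_p³) = 3 × (1.99 × 10³⁰) / (4π × (6.96 × 10⁸ m)³) = 1410 kg/m³
d_R = 1.26 × 6.96 × 10⁵ km × (1410/1980)^(1/3)
    = 7.83 × 10⁵ km

7.83 × 10⁵ km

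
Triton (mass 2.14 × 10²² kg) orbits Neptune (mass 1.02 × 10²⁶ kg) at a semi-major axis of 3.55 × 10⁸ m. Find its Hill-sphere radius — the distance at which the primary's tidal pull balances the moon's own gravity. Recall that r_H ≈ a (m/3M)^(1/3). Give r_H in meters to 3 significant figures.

r_H ≈ a (m/3M)^(1/3)
    = (3.55 × 10⁸) × (2.14 × 10²² / (3 × 1.02 × 10²⁶))^(1/3)
    = 1.46 × 10⁷ m

1.46 × 10⁷ m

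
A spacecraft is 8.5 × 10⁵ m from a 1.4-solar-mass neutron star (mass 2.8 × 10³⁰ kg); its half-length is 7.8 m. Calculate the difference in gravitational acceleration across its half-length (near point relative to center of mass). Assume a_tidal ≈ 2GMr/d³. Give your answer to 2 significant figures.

Differencing GM/(d−r)² and GM/d² to first order in r/d gives 2GMr/d³.
Δg = 2GMr/d³
   = 2 × (6.674 × 10⁻¹¹) × (2.8 × 10³⁰) × (7.8) / (8.5 × 10⁵)³
   = 4.7 × 10³ m/s²

4.7 × 10³ m/s²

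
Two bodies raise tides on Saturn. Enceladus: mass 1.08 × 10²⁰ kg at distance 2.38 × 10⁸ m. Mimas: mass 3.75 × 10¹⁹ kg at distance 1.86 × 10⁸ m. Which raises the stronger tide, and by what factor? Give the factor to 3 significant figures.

Tidal stretch scales as M/d³; compute that for each body.
Enceladus: (1.08 × 10²⁰) / (2.38 × 10⁸)³ = 8.011 × 10⁻⁶
Mimas: (3.75 × 10¹⁹) / (1.86 × 10⁸)³ = 5.828 × 10⁻⁶
Ratio (larger/smaller) = 1.37

Enceladus, by a factor of ≈ 1.37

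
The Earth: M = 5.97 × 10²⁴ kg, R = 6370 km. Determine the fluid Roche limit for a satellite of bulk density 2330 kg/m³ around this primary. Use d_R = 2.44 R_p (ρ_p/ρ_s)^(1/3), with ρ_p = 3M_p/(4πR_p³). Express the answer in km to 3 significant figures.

20700 km

ρ_p = 3M_p/(4πR_p³) = 3 × (5.97 × 10²⁴) / (4π × (6.37 × 10⁶ m)³) = 5510 kg/m³
d_R = 2.44 × 6370 km × (5510/2330)^(1/3)
    = 20700 km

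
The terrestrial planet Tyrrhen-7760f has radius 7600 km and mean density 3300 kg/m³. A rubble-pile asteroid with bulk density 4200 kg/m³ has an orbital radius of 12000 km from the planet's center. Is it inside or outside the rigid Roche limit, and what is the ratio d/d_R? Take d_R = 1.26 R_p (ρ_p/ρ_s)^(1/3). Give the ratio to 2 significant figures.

outside; d/d_R ≈ 1.4

d_R = 1.26 × (7600 km) × (3300/4200)^(1/3) = 8836 km
d/d_R = (12000) / (8836) = 1.4
Since d/d_R > 1, the body is outside the Roche limit.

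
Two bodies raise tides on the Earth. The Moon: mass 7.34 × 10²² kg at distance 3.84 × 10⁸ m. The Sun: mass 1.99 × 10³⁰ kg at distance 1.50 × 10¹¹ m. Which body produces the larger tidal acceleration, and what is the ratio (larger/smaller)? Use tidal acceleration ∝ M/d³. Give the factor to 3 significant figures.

Tidal stretch scales as M/d³; compute that for each body.
The Moon: (7.34 × 10²²) / (3.84 × 10⁸)³ = 1.296 × 10⁻³
The Sun: (1.99 × 10³⁰) / (1.50 × 10¹¹)³ = 5.896 × 10⁻⁴
Ratio (larger/smaller) = 2.20

The Moon, by a factor of ≈ 2.20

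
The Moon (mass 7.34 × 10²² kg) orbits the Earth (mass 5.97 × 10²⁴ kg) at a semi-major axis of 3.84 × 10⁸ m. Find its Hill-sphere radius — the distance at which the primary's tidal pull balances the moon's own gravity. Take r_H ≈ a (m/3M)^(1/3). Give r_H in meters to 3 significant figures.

6.15 × 10⁷ m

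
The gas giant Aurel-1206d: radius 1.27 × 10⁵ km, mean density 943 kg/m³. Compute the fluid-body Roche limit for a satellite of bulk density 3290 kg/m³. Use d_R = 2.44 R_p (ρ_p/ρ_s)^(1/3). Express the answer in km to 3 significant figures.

2.04 × 10⁵ km

d_R = 2.44 × 1.27 × 10⁵ km × (943/3290)^(1/3)
    = 2.04 × 10⁵ km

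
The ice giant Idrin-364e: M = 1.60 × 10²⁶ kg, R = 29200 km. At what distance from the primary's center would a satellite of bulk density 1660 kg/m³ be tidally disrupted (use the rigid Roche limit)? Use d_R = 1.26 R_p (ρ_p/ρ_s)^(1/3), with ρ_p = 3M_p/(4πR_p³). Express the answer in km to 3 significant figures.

35800 km

ρ_p = 3M_p/(4πR_p³) = 3 × (1.60 × 10²⁶) / (4π × (2.92 × 10⁷ m)³) = 1530 kg/m³
d_R = 1.26 × 29200 km × (1530/1660)^(1/3)
    = 35800 km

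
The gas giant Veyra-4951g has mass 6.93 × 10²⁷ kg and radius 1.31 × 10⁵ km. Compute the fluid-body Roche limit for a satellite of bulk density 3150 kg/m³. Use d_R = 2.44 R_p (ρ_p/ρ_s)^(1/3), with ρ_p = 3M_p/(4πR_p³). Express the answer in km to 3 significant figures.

1.97 × 10⁵ km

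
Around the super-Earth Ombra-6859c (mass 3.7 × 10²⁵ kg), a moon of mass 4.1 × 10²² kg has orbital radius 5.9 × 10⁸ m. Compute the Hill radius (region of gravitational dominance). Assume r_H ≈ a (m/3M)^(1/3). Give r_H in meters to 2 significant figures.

4.2 × 10⁷ m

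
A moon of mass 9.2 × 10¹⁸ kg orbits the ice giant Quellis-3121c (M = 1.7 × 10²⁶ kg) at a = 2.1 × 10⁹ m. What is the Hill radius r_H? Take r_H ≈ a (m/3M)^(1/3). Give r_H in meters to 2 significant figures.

5.5 × 10⁶ m

r_H ≈ a (m/3M)^(1/3)
    = (2.1 × 10⁹) × (9.2 × 10¹⁸ / (3 × 1.7 × 10²⁶))^(1/3)
    = 5.5 × 10⁶ m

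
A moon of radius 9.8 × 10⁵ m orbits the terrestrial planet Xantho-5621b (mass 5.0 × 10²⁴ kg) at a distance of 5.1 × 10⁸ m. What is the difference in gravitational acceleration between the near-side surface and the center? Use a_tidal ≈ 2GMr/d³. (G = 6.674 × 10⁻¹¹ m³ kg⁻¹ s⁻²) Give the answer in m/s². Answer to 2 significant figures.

a_tidal = 2GMr/d³
        = 2 × (6.674 × 10⁻¹¹) × (5.0 × 10²⁴) × (9.8 × 10⁵) / (5.1 × 10⁸)³
        = 4.9 × 10⁻⁶ m/s²

4.9 × 10⁻⁶ m/s²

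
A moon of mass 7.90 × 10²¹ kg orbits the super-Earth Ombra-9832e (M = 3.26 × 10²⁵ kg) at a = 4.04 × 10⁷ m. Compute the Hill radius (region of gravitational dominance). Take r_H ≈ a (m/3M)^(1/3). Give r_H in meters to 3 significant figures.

r_H ≈ a (m/3M)^(1/3)
    = (4.04 × 10⁷) × (7.90 × 10²¹ / (3 × 3.26 × 10²⁵))^(1/3)
    = 1.75 × 10⁶ m

1.75 × 10⁶ m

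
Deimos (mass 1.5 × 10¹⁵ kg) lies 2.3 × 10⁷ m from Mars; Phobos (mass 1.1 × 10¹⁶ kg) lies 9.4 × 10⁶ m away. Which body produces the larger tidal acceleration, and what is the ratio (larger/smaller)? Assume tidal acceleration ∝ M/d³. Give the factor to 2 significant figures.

Tidal acceleration ∝ M/d³, so compare M/d³ for each.
Deimos: (1.5 × 10¹⁵) / (2.3 × 10⁷)³ = 1.233 × 10⁻⁷
Phobos: (1.1 × 10¹⁶) / (9.4 × 10⁶)³ = 1.324 × 10⁻⁵
Ratio (larger/smaller) = 110

Phobos, by a factor of ≈ 110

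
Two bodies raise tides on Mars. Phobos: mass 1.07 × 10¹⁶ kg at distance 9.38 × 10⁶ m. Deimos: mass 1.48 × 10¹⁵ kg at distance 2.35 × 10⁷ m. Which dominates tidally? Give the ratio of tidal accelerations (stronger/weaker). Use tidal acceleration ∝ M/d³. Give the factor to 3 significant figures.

Phobos, by a factor of ≈ 114

Tidal acceleration ∝ M/d³, so compare M/d³ for each.
Phobos: (1.07 × 10¹⁶) / (9.38 × 10⁶)³ = 1.297 × 10⁻⁵
Deimos: (1.48 × 10¹⁵) / (2.35 × 10⁷)³ = 1.140 × 10⁻⁷
Ratio (larger/smaller) = 114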